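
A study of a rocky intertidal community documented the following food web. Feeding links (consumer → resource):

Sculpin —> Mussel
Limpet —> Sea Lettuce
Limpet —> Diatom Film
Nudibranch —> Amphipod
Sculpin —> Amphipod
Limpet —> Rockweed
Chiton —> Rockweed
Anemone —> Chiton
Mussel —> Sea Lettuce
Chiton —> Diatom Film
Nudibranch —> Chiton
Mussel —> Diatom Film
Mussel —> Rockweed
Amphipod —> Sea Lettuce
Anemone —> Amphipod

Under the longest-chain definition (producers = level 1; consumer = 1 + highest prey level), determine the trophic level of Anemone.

Trophic level 3

Diatom Film is a producer → level 1.
Chiton eats Diatom Film (level 1); other prey at levels: Rockweed 1 → level 2.
Anemone eats Chiton (level 2); other prey at levels: Amphipod 2 → level 3.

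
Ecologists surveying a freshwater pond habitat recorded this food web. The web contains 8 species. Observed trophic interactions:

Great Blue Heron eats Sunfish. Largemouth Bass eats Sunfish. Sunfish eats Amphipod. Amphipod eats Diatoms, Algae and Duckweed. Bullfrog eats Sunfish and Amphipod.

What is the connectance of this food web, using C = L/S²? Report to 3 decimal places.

The web has S = 8 species and L = 8 feeding links.
C = L / S² = 8 / 64 = 0.1250 ≈ 0.125.

C = 0.125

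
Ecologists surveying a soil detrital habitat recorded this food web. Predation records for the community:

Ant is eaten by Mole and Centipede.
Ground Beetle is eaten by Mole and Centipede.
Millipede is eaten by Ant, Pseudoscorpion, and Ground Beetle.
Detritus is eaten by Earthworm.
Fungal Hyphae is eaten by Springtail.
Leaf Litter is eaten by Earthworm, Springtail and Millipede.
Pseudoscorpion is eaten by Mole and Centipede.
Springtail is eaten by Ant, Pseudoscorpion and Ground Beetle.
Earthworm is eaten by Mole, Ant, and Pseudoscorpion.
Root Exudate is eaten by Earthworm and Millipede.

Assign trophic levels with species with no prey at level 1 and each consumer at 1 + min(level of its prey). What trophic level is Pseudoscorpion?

Detritus has no prey (basal) → level 1.
Earthworm eats Detritus → level 2.
Pseudoscorpion eats Earthworm → level 3.
No prey of Pseudoscorpion is below level 2, so 3 is the minimum.

Trophic level 3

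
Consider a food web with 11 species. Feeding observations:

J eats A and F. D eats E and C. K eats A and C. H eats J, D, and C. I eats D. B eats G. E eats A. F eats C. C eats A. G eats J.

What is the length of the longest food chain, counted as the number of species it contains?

One longest chain: A → C → F → J → G → B.
It has 6 species and 5 links.

6 species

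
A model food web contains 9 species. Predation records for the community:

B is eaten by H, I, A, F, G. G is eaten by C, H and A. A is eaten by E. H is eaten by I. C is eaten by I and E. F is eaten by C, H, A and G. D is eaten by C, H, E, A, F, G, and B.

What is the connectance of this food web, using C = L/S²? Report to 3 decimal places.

The web has S = 9 species and L = 23 feeding links.
C = L / S² = 23 / 81 = 0.2840 ≈ 0.284.

C = 0.284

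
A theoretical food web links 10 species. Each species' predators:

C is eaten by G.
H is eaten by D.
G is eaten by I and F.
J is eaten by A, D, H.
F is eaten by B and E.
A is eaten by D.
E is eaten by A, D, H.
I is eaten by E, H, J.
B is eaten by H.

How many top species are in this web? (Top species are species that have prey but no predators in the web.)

Top species (has prey, but nothing eats it): D.
Count: 1.

1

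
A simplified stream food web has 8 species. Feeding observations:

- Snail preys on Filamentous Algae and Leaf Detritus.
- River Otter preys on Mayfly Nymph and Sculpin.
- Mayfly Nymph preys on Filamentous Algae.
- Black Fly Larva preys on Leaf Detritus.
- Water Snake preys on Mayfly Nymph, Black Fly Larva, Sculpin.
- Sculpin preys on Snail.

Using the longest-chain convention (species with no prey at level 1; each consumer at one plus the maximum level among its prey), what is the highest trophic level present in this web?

Basal resources (level 1): Filamentous Algae, Leaf Detritus.
Filamentous Algae → Snail → Sculpin → River Otter gives River Otter level 4.
No species has a prey at level 4, so no species reaches level 5.

4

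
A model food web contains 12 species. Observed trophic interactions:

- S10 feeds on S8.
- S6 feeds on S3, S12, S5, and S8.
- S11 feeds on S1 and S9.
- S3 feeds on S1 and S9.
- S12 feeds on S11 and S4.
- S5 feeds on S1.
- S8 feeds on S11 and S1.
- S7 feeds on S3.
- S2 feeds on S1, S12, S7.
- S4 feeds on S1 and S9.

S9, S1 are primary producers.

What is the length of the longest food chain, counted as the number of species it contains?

4 species

One longest chain: S9 → S4 → S12 → S2.
It has 4 species and 3 links.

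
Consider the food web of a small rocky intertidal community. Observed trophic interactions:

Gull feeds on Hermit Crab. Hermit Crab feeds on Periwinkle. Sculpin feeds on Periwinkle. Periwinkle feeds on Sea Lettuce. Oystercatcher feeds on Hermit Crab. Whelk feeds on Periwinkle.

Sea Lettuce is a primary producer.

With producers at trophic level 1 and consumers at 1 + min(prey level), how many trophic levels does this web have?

4

Producers (level 1): Sea Lettuce.
Following each consumer down to its lowest-level prey: Sea Lettuce → Periwinkle → Hermit Crab → Oystercatcher (levels 1 through 4).
All prey of Oystercatcher (Hermit Crab 3) are at level 3 or above, so Oystercatcher is at level 1 + 3 = 4.
Every consumer has at least one prey at level 3 or below, so none exceeds level 4.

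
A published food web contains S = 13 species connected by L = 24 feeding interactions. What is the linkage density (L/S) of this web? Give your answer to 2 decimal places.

There are L = 24 links among S = 13 species.
L/S = 24/13 = 1.8462 ≈ 1.85.

L/S = 1.85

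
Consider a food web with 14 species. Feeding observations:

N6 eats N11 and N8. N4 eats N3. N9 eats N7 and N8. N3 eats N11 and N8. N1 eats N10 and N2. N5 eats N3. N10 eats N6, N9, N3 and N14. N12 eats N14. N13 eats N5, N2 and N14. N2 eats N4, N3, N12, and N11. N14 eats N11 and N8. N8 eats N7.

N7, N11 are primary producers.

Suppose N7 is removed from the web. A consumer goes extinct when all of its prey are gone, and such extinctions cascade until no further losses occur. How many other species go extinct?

Remove N7.
Round 1: N8 (all prey gone) → extinct.
Round 2: N9 (all prey gone) → extinct.
No further losses. Total secondary extinctions: 2.

2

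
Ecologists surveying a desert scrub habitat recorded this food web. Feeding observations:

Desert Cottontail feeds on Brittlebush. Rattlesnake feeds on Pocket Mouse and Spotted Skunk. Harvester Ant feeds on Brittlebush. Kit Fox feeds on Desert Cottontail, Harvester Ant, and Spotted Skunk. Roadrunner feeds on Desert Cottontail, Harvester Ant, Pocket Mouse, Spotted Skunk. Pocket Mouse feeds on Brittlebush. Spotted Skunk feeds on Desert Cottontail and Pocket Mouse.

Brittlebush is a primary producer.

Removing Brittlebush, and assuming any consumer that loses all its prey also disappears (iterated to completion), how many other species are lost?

Remove Brittlebush.
Round 1: Desert Cottontail (all prey gone), Harvester Ant (all prey gone), Pocket Mouse (all prey gone) → extinct.
Round 2: Spotted Skunk (all prey gone) → extinct.
Round 3: Roadrunner (all prey gone), Kit Fox (all prey gone), Rattlesnake (all prey gone) → extinct.
No further losses. Total secondary extinctions: 7.

7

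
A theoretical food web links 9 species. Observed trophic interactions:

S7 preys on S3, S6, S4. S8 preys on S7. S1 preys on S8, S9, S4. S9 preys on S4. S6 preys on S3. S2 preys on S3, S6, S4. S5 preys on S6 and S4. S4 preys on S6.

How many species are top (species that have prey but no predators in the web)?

Top species (has prey, but nothing eats it): S2, S5, S1.
Count: 3.

3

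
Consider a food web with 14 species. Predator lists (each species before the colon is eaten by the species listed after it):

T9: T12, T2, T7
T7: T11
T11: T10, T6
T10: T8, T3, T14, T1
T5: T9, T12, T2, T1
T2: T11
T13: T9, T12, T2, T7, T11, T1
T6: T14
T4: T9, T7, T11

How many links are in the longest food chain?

5 links

One longest chain: T5 → T9 → T2 → T11 → T10 → T8.
It has 6 species and 5 links.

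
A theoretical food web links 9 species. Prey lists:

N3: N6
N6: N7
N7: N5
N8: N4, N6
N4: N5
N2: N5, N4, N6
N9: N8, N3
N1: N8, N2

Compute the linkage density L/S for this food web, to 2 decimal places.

L/S = 1.44

There are L = 13 links among S = 9 species.
L/S = 13/9 = 1.4444 ≈ 1.44.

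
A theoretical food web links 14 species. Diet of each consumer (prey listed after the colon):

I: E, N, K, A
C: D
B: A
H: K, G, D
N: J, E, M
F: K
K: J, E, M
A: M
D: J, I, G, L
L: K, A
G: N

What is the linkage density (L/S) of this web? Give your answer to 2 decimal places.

L/S = 1.71

There are L = 24 links among S = 14 species.
L/S = 24/14 = 1.7143 ≈ 1.71.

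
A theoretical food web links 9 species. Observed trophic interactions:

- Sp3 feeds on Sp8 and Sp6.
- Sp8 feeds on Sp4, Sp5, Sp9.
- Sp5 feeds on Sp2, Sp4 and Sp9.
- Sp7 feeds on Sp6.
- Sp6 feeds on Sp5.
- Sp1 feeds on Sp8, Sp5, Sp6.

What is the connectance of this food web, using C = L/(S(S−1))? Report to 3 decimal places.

The web has S = 9 species and L = 13 feeding links.
C = L / (S(S−1)) = 13 / 72 = 0.1806 ≈ 0.181.

C = 0.181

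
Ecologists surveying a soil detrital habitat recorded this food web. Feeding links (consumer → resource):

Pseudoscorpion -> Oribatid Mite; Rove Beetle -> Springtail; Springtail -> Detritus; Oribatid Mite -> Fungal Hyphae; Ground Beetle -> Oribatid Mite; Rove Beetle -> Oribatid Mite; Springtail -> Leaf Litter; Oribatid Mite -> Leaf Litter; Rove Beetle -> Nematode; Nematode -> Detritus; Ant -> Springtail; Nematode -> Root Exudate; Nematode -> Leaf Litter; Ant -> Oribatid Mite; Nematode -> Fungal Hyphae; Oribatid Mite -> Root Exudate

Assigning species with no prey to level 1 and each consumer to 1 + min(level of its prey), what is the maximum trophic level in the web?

Basal resources (level 1): Leaf Litter, Detritus, Fungal Hyphae, Root Exudate.
Following each consumer down to its lowest-level prey: Leaf Litter → Springtail → Rove Beetle (levels 1 through 3).
All prey of Rove Beetle (Springtail 2, Oribatid Mite 2, Nematode 2) are at level 2 or above, so Rove Beetle is at level 1 + 2 = 3.
Every consumer has at least one prey at level 2 or below, so none exceeds level 3.

3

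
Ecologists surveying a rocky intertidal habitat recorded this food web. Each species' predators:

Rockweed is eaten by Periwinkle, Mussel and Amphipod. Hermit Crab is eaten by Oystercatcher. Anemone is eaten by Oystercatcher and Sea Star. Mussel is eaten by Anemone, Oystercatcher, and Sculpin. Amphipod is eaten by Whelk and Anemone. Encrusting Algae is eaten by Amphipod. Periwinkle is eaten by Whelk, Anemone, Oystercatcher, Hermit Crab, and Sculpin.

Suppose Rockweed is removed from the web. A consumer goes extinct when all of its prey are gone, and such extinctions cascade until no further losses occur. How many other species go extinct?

Remove Rockweed.
Round 1: Periwinkle (all prey gone), Mussel (all prey gone) → extinct.
Round 2: Sculpin (all prey gone), Hermit Crab (all prey gone) → extinct.
No further losses. Total secondary extinctions: 4.

4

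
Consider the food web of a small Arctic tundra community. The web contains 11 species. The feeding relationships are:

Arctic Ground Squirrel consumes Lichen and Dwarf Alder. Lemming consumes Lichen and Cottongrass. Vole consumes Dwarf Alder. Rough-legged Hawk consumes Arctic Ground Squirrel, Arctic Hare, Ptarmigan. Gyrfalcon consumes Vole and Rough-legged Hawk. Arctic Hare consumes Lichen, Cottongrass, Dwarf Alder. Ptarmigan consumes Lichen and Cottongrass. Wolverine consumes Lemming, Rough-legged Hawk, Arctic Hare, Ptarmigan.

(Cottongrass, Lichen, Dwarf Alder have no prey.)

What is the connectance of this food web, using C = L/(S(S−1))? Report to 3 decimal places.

C = 0.173

The web has S = 11 species and L = 19 feeding links.
C = L / (S(S−1)) = 19 / 110 = 0.1727 ≈ 0.173.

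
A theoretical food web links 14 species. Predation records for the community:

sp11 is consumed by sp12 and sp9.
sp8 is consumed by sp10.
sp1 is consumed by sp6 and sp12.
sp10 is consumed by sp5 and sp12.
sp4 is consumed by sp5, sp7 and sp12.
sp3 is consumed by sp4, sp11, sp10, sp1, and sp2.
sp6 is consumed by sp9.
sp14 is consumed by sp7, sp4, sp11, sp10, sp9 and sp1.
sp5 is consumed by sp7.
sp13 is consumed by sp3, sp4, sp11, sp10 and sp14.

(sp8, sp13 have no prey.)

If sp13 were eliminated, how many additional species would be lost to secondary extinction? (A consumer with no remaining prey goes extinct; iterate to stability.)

8

Remove sp13.
Round 1: sp14 (all prey gone), sp3 (all prey gone) → extinct.
Round 2: sp11 (all prey gone), sp1 (all prey gone), sp4 (all prey gone), sp2 (all prey gone) → extinct.
Round 3: sp6 (all prey gone) → extinct.
Round 4: sp9 (all prey gone) → extinct.
No further losses. Total secondary extinctions: 8.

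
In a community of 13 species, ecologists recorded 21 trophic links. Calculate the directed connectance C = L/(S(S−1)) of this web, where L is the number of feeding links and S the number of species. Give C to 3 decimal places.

C = 0.135

The web has S = 13 species and L = 21 feeding links.
C = L / (S(S−1)) = 21 / 156 = 0.1346 ≈ 0.135.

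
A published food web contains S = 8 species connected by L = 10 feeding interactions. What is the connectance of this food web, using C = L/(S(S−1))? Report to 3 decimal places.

The web has S = 8 species and L = 10 feeding links.
C = L / (S(S−1)) = 10 / 56 = 0.1786 ≈ 0.179.

C = 0.179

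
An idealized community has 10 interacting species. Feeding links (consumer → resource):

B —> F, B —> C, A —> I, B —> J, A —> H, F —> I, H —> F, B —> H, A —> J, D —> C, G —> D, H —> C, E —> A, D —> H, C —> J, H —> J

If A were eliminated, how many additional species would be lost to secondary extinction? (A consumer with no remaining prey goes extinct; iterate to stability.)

Remove A.
Round 1: E (all prey gone) → extinct.
No further losses. Total secondary extinctions: 1.

1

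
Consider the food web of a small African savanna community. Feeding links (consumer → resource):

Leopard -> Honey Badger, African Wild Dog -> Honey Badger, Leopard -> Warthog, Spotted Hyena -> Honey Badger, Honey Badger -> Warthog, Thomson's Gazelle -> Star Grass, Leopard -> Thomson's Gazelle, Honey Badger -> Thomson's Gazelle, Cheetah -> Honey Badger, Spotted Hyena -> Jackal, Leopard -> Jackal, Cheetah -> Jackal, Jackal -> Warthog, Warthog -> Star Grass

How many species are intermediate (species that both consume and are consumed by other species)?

Intermediate species (has both prey and predators): Warthog, Thomson's Gazelle, Honey Badger, Jackal.
Count: 4.

4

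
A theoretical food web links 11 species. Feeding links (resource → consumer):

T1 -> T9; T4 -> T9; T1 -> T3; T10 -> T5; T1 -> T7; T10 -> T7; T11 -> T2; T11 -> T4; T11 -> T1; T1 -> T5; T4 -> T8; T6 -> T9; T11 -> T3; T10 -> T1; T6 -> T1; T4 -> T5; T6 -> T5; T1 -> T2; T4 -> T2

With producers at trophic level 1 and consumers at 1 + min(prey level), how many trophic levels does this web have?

Producers (level 1): T6, T11, T10.
Following each consumer down to its lowest-level prey: T11 → T4 → T8 (levels 1 through 3).
All prey of T8 (T4 2) are at level 2 or above, so T8 is at level 1 + 2 = 3.
Every consumer has at least one prey at level 2 or below, so none exceeds level 3.

3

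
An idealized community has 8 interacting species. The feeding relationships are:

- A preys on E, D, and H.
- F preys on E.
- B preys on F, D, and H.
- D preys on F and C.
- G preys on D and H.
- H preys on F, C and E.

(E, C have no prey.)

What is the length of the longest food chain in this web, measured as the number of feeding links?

3 links

One longest chain: E → F → D → A.
It has 4 species and 3 links.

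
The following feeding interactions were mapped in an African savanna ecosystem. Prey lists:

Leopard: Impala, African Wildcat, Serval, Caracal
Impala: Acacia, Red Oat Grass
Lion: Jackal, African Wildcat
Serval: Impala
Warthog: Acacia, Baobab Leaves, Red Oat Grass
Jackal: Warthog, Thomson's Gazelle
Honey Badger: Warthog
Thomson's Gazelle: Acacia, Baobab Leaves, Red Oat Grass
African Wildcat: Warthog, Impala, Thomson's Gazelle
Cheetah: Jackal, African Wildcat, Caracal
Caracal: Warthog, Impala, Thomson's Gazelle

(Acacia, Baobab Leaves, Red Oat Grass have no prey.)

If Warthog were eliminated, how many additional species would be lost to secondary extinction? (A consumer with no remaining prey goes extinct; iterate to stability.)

Remove Warthog.
Round 1: Honey Badger (all prey gone) → extinct.
No further losses. Total secondary extinctions: 1.

1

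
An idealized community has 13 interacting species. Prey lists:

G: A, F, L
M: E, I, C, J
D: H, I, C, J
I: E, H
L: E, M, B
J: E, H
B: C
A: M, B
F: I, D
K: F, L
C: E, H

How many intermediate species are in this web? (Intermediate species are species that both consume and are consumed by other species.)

9

Intermediate species (has both prey and predators): I, C, J, M, D, B, A, F, L.
Count: 9.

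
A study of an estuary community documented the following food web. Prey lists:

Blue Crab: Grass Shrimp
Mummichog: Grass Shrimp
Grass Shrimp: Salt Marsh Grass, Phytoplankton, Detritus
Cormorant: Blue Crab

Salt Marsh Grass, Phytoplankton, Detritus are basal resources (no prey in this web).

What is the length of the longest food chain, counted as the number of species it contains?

4 species

One longest chain: Salt Marsh Grass → Grass Shrimp → Blue Crab → Cormorant.
It has 4 species and 3 links.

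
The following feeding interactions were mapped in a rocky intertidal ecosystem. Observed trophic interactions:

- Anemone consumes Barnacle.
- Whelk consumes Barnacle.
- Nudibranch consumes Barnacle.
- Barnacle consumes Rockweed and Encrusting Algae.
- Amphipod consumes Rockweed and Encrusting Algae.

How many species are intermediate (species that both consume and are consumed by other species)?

Intermediate species (has both prey and predators): Barnacle.
Count: 1.

1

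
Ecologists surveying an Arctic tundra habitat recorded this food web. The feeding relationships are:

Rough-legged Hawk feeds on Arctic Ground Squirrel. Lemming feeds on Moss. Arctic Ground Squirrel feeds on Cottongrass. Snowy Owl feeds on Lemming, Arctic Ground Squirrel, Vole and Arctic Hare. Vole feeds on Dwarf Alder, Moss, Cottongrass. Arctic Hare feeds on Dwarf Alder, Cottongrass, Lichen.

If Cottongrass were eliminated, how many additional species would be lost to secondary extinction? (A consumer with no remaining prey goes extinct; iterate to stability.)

Remove Cottongrass.
Round 1: Arctic Ground Squirrel (all prey gone) → extinct.
Round 2: Rough-legged Hawk (all prey gone) → extinct.
No further losses. Total secondary extinctions: 2.

2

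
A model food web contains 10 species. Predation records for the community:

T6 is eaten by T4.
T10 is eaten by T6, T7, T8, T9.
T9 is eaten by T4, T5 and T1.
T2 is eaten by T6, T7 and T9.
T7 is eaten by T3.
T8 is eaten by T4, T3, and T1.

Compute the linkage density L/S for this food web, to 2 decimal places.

L/S = 1.50

There are L = 15 links among S = 10 species.
L/S = 15/10 = 1.5000 ≈ 1.50.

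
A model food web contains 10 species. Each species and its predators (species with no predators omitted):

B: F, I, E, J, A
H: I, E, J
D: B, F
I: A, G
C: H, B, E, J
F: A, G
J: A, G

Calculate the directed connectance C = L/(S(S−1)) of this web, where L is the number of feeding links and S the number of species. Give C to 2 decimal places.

C = 0.22

The web has S = 10 species and L = 20 feeding links.
C = L / (S(S−1)) = 20 / 90 = 0.2222 ≈ 0.22.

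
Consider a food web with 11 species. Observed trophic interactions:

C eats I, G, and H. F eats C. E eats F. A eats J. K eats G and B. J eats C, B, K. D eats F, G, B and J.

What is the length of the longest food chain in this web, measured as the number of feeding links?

One longest chain: H → C → F → E.
It has 4 species and 3 links.

3 links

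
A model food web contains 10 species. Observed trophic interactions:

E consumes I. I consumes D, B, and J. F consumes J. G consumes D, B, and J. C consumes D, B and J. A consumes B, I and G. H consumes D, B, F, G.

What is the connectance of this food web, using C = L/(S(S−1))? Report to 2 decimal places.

C = 0.20

The web has S = 10 species and L = 18 feeding links.
C = L / (S(S−1)) = 18 / 90 = 0.2000 ≈ 0.20.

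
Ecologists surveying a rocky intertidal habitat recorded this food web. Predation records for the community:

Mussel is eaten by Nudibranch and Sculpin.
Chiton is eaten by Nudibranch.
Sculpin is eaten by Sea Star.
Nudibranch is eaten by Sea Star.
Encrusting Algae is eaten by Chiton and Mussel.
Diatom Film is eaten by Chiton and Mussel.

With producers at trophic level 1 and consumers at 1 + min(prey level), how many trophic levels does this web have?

Producers (level 1): Diatom Film, Encrusting Algae.
Following each consumer down to its lowest-level prey: Diatom Film → Mussel → Nudibranch → Sea Star (levels 1 through 4).
All prey of Sea Star (Nudibranch 3, Sculpin 3) are at level 3 or above, so Sea Star is at level 1 + 3 = 4.
Every consumer has at least one prey at level 3 or below, so none exceeds level 4.

4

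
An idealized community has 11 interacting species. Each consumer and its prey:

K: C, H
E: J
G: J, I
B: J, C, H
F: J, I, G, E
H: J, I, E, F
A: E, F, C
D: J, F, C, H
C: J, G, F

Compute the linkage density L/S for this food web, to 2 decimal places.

There are L = 26 links among S = 11 species.
L/S = 26/11 = 2.3636 ≈ 2.36.

L/S = 2.36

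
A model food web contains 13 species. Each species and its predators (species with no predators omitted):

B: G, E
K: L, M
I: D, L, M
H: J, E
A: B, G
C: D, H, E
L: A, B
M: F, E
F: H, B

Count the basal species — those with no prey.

Basal species (no prey listed): C, I, K.
Count: 3.

3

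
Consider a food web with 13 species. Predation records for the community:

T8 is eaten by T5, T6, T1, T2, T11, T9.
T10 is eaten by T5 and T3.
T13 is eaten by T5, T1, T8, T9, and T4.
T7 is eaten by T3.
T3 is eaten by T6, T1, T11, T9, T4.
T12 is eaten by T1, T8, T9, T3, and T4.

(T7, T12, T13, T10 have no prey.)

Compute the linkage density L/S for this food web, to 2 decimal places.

There are L = 24 links among S = 13 species.
L/S = 24/13 = 1.8462 ≈ 1.85.

L/S = 1.85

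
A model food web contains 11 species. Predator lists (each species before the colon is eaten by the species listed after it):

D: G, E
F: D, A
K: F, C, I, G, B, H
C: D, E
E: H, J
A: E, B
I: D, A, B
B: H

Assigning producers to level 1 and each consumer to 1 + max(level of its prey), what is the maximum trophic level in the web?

5

Producers (level 1): K.
K → F → A → B → H gives H level 5.
No species has a prey at level 5, so no species reaches level 6.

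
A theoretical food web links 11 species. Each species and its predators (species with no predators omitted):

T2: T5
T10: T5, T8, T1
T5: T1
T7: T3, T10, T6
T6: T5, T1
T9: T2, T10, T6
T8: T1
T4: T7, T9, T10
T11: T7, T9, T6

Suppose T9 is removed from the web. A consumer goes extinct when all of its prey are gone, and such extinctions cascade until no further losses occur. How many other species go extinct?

1

Remove T9.
Round 1: T2 (all prey gone) → extinct.
No further losses. Total secondary extinctions: 1.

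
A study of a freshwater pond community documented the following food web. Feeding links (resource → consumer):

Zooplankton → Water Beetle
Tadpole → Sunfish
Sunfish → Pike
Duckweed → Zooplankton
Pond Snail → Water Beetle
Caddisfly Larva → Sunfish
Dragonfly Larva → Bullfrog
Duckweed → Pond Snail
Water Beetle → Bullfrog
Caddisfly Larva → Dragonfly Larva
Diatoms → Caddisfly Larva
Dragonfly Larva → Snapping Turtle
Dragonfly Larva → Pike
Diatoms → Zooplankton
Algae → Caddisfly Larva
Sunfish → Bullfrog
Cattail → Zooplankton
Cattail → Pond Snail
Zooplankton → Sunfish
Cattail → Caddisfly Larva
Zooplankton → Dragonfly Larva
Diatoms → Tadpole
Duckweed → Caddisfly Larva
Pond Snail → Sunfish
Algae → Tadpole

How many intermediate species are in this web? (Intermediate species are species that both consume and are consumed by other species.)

7

Intermediate species (has both prey and predators): Zooplankton, Caddisfly Larva, Pond Snail, Tadpole, Sunfish, Dragonfly Larva, Water Beetle.
Count: 7.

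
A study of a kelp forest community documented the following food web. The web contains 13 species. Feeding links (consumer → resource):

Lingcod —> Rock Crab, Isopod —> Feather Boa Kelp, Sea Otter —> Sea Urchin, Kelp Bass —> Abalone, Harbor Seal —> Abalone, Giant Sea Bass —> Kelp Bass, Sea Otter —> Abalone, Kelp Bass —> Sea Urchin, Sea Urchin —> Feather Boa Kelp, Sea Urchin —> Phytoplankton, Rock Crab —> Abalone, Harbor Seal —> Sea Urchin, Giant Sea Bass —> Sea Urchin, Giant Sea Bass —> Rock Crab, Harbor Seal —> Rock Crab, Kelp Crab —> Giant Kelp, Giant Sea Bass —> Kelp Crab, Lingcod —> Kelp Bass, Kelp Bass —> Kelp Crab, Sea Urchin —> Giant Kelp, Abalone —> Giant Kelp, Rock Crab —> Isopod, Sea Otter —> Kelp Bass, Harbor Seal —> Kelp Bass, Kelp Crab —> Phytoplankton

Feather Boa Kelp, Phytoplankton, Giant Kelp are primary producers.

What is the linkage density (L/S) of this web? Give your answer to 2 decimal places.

L/S = 1.92

There are L = 25 links among S = 13 species.
L/S = 25/13 = 1.9231 ≈ 1.92.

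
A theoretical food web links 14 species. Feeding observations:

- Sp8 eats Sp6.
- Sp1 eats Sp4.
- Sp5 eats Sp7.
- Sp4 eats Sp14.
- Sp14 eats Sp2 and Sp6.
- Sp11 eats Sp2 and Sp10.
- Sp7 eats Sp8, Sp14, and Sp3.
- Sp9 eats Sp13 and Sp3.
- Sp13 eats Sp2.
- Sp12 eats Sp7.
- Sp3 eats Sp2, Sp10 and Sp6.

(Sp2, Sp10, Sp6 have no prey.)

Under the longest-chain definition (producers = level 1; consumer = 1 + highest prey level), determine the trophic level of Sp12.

Sp2 is a producer → level 1.
Sp3 eats Sp2 (level 1); other prey at levels: Sp10 1, Sp6 1 → level 2.
Sp7 eats Sp3 (level 2); other prey at levels: Sp8 2, Sp14 2 → level 3.
Sp12 eats Sp7 → level 4.

Trophic level 4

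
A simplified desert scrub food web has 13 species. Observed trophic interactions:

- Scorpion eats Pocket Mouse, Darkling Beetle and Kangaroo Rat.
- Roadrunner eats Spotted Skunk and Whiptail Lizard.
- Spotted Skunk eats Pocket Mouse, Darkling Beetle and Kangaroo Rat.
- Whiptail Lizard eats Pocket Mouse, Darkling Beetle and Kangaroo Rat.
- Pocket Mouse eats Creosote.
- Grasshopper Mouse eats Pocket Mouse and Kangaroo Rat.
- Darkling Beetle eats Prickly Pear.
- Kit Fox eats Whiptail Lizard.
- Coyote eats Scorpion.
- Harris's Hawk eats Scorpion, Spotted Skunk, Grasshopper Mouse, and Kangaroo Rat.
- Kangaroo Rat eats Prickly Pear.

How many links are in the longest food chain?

3 links

One longest chain: Creosote → Pocket Mouse → Whiptail Lizard → Kit Fox.
It has 4 species and 3 links.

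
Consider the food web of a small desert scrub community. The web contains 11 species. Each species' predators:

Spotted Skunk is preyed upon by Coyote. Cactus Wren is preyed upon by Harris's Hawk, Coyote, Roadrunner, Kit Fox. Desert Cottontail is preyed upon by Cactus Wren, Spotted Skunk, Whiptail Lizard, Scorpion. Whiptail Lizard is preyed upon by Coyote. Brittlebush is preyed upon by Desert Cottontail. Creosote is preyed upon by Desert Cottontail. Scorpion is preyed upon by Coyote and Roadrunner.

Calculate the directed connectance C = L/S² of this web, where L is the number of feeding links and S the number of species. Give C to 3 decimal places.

C = 0.116

The web has S = 11 species and L = 14 feeding links.
C = L / S² = 14 / 121 = 0.1157 ≈ 0.116.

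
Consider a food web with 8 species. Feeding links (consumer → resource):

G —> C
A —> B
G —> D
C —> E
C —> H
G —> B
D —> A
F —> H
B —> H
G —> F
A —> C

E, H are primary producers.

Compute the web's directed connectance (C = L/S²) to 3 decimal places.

C = 0.172

The web has S = 8 species and L = 11 feeding links.
C = L / S² = 11 / 64 = 0.1719 ≈ 0.172.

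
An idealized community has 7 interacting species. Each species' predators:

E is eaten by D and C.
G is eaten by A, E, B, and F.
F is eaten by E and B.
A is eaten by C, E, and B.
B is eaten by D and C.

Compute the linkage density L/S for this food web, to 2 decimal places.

L/S = 1.86

There are L = 13 links among S = 7 species.
L/S = 13/7 = 1.8571 ≈ 1.86.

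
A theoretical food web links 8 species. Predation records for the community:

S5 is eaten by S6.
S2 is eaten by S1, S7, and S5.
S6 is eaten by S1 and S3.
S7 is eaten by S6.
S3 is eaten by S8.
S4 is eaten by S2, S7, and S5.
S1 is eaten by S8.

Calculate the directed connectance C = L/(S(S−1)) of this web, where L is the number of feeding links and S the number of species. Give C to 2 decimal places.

The web has S = 8 species and L = 12 feeding links.
C = L / (S(S−1)) = 12 / 56 = 0.2143 ≈ 0.21.

C = 0.21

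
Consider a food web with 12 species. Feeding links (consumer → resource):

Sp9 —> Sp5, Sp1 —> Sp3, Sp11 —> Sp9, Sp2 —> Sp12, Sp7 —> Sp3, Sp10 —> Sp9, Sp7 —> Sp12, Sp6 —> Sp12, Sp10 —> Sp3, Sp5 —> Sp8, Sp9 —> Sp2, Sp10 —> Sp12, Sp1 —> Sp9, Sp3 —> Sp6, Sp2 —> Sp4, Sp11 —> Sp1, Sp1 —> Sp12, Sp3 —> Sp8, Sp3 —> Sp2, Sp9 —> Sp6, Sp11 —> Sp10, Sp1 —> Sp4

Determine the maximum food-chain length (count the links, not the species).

4 links

One longest chain: Sp8 → Sp5 → Sp9 → Sp10 → Sp11.
It has 5 species and 4 links.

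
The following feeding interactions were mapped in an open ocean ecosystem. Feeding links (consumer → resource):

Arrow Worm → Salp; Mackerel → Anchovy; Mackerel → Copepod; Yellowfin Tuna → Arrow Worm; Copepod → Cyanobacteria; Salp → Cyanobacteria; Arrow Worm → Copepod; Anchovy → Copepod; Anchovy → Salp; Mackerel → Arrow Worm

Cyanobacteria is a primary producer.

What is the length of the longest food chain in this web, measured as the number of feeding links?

3 links

One longest chain: Cyanobacteria → Salp → Anchovy → Mackerel.
It has 4 species and 3 links.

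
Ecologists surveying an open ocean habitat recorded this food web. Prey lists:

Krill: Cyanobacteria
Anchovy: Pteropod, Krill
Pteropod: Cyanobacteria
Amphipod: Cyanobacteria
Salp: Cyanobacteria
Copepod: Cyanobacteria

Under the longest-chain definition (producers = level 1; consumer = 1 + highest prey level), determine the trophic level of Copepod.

Cyanobacteria is a producer → level 1.
Copepod eats Cyanobacteria → level 2.

Trophic level 2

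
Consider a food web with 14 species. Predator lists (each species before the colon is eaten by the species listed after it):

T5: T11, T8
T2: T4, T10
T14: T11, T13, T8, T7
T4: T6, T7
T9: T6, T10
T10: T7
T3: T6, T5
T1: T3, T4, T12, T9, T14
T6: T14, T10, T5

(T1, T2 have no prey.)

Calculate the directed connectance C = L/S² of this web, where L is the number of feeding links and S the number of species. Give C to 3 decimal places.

The web has S = 14 species and L = 23 feeding links.
C = L / S² = 23 / 196 = 0.1173 ≈ 0.117.

C = 0.117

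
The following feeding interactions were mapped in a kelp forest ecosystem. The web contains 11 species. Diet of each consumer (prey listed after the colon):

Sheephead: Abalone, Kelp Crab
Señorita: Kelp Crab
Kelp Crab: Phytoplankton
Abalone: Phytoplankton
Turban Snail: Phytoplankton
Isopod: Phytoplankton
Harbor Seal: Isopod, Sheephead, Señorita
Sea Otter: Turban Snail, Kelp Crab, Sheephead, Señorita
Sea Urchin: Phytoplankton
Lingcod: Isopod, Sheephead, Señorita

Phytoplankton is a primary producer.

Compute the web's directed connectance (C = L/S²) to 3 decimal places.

The web has S = 11 species and L = 18 feeding links.
C = L / S² = 18 / 121 = 0.1488 ≈ 0.149.

C = 0.149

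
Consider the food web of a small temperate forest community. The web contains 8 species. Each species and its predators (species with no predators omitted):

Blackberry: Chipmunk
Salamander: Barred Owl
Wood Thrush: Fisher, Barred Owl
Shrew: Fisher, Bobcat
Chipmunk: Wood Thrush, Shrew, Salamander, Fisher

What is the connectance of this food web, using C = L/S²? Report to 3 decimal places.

The web has S = 8 species and L = 10 feeding links.
C = L / S² = 10 / 64 = 0.1562 ≈ 0.156.

C = 0.156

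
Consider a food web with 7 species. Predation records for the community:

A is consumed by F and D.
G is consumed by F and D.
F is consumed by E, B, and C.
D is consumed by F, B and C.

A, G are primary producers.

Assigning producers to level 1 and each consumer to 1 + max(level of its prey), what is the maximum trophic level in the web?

4

Producers (level 1): A, G.
A → D → F → C gives C level 4.
No species has a prey at level 4, so no species reaches level 5.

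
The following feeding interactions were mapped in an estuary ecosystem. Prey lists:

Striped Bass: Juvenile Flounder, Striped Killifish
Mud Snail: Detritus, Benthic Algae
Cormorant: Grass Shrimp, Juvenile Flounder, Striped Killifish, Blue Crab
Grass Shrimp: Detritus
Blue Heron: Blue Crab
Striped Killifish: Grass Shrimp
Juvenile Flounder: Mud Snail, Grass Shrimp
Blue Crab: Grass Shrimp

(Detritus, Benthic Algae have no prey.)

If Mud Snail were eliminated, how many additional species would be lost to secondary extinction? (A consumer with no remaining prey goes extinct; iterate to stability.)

0

Remove Mud Snail.
Every predator of it retains at least one other prey: Juvenile Flounder still has Grass Shrimp.
No consumer loses all prey, so no secondary extinctions occur.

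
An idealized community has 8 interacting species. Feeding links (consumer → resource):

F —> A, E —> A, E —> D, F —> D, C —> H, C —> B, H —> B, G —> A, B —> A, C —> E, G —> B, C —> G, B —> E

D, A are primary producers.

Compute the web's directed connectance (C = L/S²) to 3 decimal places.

The web has S = 8 species and L = 13 feeding links.
C = L / S² = 13 / 64 = 0.2031 ≈ 0.203.

C = 0.203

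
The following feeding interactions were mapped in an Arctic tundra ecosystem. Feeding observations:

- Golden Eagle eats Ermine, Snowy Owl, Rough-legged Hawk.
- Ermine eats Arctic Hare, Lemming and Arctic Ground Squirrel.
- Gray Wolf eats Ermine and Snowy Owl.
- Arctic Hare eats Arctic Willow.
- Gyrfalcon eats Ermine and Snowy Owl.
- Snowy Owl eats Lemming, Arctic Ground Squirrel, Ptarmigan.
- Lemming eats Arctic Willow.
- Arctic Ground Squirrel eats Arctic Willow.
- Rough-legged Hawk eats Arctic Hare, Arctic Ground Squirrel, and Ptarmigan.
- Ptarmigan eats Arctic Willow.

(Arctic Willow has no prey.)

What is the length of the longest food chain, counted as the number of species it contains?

4 species

One longest chain: Arctic Willow → Arctic Ground Squirrel → Snowy Owl → Golden Eagle.
It has 4 species and 3 links.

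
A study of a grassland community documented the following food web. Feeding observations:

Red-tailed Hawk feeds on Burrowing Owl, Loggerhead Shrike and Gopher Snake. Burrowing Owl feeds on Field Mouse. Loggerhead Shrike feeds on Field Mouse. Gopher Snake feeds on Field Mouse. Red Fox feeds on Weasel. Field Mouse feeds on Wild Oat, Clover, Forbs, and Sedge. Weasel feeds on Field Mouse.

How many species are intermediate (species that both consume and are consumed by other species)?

5

Intermediate species (has both prey and predators): Field Mouse, Weasel, Gopher Snake, Burrowing Owl, Loggerhead Shrike.
Count: 5.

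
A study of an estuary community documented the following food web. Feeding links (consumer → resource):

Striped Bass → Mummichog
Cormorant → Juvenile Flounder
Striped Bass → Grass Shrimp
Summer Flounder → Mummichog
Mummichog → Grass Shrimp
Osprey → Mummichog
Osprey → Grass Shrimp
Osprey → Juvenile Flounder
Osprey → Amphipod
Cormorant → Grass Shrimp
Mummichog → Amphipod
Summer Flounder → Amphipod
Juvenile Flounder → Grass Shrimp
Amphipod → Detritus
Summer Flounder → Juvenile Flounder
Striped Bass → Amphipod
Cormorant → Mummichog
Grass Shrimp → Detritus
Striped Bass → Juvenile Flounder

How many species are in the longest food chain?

4 species

One longest chain: Detritus → Grass Shrimp → Juvenile Flounder → Cormorant.
It has 4 species and 3 links.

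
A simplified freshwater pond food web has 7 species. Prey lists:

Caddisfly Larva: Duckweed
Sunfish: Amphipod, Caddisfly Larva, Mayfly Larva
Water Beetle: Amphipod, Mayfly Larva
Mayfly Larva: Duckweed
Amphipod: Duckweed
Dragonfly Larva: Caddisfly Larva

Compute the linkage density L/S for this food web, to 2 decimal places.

L/S = 1.29

There are L = 9 links among S = 7 species.
L/S = 9/7 = 1.2857 ≈ 1.29.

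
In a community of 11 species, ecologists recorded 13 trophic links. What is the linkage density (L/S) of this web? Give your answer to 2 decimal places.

L/S = 1.18

There are L = 13 links among S = 11 species.
L/S = 13/11 = 1.1818 ≈ 1.18.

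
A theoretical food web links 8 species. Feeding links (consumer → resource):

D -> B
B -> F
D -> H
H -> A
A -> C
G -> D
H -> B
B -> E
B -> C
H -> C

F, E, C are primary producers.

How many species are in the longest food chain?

5 species

One longest chain: C → A → H → D → G.
It has 5 species and 4 links.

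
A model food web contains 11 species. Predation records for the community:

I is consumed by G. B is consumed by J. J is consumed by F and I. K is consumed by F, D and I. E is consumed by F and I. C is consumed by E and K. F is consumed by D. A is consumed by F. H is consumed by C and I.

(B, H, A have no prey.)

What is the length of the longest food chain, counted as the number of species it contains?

5 species

One longest chain: H → C → K → F → D.
It has 5 species and 4 links.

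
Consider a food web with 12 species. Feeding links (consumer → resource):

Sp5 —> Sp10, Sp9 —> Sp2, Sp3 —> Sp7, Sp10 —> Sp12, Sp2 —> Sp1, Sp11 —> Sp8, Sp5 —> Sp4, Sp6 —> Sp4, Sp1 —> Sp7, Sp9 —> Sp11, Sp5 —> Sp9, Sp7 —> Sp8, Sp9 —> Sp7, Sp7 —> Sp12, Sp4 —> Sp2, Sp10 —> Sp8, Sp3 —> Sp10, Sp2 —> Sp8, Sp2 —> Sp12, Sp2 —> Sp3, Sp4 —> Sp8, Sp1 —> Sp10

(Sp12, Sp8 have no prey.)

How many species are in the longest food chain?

6 species

One longest chain: Sp12 → Sp10 → Sp1 → Sp2 → Sp9 → Sp5.
It has 6 species and 5 links.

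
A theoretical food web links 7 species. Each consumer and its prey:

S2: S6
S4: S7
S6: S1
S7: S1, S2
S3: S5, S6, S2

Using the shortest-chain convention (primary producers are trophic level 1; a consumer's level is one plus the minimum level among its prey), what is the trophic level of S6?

Trophic level 2

S1 is a producer → level 1.
S6 eats S1 → level 2.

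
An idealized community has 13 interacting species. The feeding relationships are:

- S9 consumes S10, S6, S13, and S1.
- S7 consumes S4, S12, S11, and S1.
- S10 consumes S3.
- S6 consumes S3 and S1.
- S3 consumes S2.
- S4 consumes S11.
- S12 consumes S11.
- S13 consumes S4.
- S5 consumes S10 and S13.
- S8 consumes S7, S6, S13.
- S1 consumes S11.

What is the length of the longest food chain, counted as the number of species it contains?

One longest chain: S11 → S4 → S13 → S9.
It has 4 species and 3 links.

4 species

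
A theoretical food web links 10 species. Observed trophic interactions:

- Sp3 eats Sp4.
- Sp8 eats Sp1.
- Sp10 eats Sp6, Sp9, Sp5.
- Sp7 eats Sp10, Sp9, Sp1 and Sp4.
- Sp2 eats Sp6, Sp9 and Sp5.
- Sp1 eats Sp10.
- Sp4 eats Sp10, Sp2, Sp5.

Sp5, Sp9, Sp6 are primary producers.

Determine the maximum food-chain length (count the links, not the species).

One longest chain: Sp5 → Sp2 → Sp4 → Sp3.
It has 4 species and 3 links.

3 links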